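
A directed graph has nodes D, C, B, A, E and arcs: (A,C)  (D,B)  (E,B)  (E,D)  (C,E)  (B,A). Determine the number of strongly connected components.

{A, B, C, D, E} are all mutually reachable — one SCC of size 5.
That gives 1 strongly connected component.

1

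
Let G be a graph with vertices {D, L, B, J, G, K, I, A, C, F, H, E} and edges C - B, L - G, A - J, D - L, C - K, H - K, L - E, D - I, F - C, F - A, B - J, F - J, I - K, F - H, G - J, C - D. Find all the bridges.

E-L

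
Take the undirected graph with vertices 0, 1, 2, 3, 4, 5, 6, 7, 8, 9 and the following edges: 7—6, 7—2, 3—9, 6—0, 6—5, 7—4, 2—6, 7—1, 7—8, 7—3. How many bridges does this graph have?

7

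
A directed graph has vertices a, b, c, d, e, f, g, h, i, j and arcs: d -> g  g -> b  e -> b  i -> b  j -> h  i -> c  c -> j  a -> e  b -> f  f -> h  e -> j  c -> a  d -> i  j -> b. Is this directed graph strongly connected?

There is no directed path from f to a, so the graph is not strongly connected.

No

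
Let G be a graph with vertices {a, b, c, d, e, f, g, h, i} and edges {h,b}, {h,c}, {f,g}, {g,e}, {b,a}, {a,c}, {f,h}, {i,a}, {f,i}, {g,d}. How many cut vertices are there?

2

Removing f increases the component count from 1 to 2, so f is a cut vertex.
Removing g increases the component count from 1 to 3, so g is a cut vertex.
By contrast removing h leaves 1 component; it is not a cut vertex. No other vertex is a cut vertex either.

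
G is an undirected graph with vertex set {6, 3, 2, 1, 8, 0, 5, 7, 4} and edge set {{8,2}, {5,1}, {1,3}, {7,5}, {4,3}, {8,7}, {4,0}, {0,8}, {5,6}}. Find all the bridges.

2-8, 5-6

The edges on the cycle 4-0-8-7-5-1-3-4 are not bridges since each lies on that cycle.
But removing 2 - 8 disconnects 2 from 8; removing 5 - 6 disconnects 5 from 6 — these are bridges.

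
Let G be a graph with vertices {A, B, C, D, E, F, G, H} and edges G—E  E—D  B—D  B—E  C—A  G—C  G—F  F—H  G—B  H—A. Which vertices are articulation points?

Removing G increases the component count from 1 to 2, so G is a cut vertex.
By contrast removing D leaves 1 component; it is not a cut vertex. No other vertex is a cut vertex either.

G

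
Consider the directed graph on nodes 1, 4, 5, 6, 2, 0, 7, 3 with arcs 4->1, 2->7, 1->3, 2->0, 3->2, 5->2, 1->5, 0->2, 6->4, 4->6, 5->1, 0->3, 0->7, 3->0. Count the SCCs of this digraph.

{0, 2, 3} are all mutually reachable — one SCC of size 3.
{1, 5} are all mutually reachable — one SCC of size 2.
{4, 6} are all mutually reachable — one SCC of size 2.
{7} is an SCC by itself.
That gives 4 strongly connected components.

4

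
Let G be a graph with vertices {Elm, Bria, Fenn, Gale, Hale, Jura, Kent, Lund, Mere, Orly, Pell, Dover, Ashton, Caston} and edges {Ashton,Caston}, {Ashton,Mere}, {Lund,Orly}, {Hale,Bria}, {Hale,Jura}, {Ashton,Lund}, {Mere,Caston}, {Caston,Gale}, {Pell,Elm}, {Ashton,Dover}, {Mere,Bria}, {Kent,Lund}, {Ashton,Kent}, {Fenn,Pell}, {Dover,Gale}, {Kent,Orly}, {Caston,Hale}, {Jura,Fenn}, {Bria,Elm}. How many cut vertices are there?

1

Removing Ashton increases the component count from 1 to 2, so Ashton is a cut vertex.
By contrast removing Bria leaves 1 component; it is not a cut vertex. No other vertex is a cut vertex either.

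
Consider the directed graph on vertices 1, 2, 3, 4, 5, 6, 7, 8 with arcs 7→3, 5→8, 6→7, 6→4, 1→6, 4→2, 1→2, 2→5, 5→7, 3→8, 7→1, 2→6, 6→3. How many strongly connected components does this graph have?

3

{1, 2, 4, 5, 6, 7} are all mutually reachable — one SCC of size 6.
{8} is an SCC by itself.
{3} is an SCC by itself.
That gives 3 strongly connected components.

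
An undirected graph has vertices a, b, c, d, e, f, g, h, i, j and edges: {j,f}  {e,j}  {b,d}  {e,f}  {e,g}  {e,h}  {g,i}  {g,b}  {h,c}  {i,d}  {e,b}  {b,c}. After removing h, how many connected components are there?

2

With h gone, the remaining components are: {a}; {b, c, d, e, f, g, i, j}.
That is 2 components.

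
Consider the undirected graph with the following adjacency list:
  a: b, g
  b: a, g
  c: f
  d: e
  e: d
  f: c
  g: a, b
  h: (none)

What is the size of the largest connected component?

3

h is isolated — a component by itself.
Starting from c we can reach c, f. That is one component of size 2.
Starting from d we can reach d, e. That is one component of size 2.
Starting from a we can reach a, b, g. That is one component of size 3.
The largest has 3 vertices.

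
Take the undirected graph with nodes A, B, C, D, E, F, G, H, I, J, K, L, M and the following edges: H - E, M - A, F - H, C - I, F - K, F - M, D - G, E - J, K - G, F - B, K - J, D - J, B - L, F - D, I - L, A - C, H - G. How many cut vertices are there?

1

Removing F increases the component count from 1 to 2, so F is a cut vertex.
By contrast removing C leaves 1 component; it is not a cut vertex. No other vertex is a cut vertex either.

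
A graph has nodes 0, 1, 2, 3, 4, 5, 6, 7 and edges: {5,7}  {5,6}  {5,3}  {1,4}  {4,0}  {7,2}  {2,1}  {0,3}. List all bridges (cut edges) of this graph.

The edges on the cycle 5-7-2-1-4-0-3-5 are not bridges since each lies on that cycle.
But removing 5-6 disconnects 5 from 6 — this is a bridge.

5-6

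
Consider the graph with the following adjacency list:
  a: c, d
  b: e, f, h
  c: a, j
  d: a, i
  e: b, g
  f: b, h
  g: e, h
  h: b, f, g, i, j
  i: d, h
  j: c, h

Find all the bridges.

none

The edges on the cycle h-i-d-a-c-j-h are not bridges since each lies on that cycle.
Every edge lies on some cycle, so there are no bridges.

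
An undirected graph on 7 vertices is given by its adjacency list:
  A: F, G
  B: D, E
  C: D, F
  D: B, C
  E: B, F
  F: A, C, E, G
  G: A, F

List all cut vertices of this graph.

Removing F increases the component count from 1 to 2, so F is a cut vertex.
By contrast removing C leaves 1 component; it is not a cut vertex. No other vertex is a cut vertex either.

F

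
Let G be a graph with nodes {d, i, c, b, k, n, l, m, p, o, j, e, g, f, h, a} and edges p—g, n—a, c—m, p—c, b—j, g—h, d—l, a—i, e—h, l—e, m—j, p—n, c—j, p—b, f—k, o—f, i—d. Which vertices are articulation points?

f, p

Removing f increases the component count from 2 to 3, so f is a cut vertex.
Removing p increases the component count from 2 to 3, so p is a cut vertex.
By contrast removing m leaves 2 components; it is not a cut vertex. No other vertex is a cut vertex either.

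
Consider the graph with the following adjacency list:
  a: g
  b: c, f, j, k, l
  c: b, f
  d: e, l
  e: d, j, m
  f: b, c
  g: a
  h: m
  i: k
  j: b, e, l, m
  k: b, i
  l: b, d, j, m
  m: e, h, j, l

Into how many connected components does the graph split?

Starting from a we can reach a, g. That is one component of size 2.
Starting from b we can reach b, c, d, e, f, h, i, j, k, l, m. That is one component of size 11.
Total: 2 components.

2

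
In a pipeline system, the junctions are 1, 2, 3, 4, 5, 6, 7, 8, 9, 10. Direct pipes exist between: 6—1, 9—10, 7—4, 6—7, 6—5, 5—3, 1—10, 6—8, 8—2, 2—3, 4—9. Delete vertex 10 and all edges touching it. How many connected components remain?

With 10 gone, the remaining components are: {1, 2, 3, 4, 5, 6, 7, 8, 9}.
That is 1 component.

1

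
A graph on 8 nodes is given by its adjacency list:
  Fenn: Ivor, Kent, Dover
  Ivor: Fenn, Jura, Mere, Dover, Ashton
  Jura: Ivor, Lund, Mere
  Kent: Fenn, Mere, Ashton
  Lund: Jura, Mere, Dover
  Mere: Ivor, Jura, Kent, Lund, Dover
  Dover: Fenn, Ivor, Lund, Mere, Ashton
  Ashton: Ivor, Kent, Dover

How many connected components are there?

1

Starting from Fenn we can reach Fenn, Ivor, Jura, Kent, Lund, Mere, Dover, Ashton. That is one component of size 8.
Total: 1 component.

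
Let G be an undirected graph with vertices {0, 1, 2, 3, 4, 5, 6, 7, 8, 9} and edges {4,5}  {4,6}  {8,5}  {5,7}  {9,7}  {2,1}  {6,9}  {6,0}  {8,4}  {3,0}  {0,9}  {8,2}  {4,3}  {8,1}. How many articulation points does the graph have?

1

Removing 8 increases the component count from 1 to 2, so 8 is a cut vertex.
By contrast removing 9 leaves 1 component; it is not a cut vertex. No other vertex is a cut vertex either.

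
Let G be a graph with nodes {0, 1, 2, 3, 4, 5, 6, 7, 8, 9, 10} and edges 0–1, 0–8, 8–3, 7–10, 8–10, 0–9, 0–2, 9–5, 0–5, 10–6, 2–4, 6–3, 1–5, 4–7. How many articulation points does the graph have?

Removing 0 increases the component count from 1 to 2, so 0 is a cut vertex.
By contrast removing 4 leaves 1 component; it is not a cut vertex. No other vertex is a cut vertex either.

1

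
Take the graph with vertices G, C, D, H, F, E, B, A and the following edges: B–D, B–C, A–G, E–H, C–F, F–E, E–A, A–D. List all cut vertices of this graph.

Removing A increases the component count from 1 to 2, so A is a cut vertex.
Removing E increases the component count from 1 to 2, so E is a cut vertex.
By contrast removing H leaves 1 component; it is not a cut vertex. No other vertex is a cut vertex either.

A, E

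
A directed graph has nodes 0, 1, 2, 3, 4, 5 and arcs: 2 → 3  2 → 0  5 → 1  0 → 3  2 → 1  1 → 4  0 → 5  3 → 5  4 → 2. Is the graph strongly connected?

From 3 we can reach every vertex (0, 1, 2, 3, 4, 5), and every vertex can reach 3 (0, 1, 2, 3, 4, 5). So the whole graph is one strongly connected component.

Yes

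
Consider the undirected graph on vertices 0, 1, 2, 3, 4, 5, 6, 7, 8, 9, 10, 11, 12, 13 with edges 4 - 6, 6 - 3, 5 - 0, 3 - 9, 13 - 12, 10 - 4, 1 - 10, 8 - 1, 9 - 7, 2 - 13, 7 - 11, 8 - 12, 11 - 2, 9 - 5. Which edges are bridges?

The edges on the cycle 8-1-10-4-6-3-9-7-11-2-13-12-8 are not bridges since each lies on that cycle.
But removing 5 - 0 disconnects 5 from 0; removing 5 - 9 disconnects 5 from 9 — these are bridges.

0-5, 5-9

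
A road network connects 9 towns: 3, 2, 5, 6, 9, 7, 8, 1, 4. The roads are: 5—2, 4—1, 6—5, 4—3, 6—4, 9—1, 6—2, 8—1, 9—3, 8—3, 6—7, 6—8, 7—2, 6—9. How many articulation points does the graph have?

Removing 6 increases the component count from 1 to 2, so 6 is a cut vertex.
By contrast removing 1 leaves 1 component; it is not a cut vertex. No other vertex is a cut vertex either.

1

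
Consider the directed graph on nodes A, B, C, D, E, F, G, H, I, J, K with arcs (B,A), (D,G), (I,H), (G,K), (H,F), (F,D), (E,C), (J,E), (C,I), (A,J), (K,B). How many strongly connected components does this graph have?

1

{A, B, C, D, E, F, G, H, I, J, K} are all mutually reachable — one SCC of size 11.
That gives 1 strongly connected component.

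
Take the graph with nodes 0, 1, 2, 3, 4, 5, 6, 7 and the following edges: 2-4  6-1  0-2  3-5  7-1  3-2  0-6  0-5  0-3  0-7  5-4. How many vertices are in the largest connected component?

Starting from 0 we can reach 0, 1, 2, 3, 4, 5, 6, 7. That is one component of size 8.
The largest has 8 vertices.

8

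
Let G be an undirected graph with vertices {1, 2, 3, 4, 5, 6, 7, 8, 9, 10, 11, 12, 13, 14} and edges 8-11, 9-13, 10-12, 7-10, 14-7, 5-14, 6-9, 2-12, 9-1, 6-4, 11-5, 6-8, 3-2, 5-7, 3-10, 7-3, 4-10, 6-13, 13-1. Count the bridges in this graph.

The edges on the cycle 5-14-7-5 are not bridges since each lies on that cycle.
Every edge lies on some cycle, so there are no bridges.

0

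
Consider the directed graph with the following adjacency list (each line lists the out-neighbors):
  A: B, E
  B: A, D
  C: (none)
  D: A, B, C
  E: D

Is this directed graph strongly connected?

No

There is no directed path from C to B, so the graph is not strongly connected.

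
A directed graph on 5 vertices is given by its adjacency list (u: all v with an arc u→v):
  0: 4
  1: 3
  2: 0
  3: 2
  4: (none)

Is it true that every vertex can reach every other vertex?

No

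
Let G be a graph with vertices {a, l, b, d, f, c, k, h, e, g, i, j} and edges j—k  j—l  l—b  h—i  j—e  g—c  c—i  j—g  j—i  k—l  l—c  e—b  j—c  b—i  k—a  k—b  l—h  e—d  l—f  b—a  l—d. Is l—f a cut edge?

Yes

Removing l—f leaves no path between l and f: the component count goes from 1 to 2. So it is a bridge.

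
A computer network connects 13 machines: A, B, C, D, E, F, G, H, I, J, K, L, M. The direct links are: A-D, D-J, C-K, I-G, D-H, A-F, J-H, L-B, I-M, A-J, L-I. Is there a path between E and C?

The component containing E is {E}, and C is not in it.

No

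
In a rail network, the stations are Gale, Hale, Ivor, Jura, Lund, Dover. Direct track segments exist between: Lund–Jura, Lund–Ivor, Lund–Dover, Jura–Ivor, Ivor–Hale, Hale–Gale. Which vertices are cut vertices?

Hale, Ivor, Lund

Removing Hale increases the component count from 1 to 2, so Hale is a cut vertex.
Removing Ivor increases the component count from 1 to 2, so Ivor is a cut vertex.
Removing Lund increases the component count from 1 to 2, so Lund is a cut vertex.
By contrast removing Gale leaves 1 component; it is not a cut vertex. No other vertex is a cut vertex either.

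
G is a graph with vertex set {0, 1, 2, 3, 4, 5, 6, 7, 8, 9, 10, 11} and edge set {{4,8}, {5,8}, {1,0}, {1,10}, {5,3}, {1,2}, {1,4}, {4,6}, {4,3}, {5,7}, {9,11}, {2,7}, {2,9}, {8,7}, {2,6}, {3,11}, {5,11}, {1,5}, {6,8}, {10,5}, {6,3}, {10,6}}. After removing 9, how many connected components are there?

1

With 9 gone, the remaining components are: {0, 1, 2, 3, 4, 5, 6, 7, 8, 10, 11}.
That is 1 component.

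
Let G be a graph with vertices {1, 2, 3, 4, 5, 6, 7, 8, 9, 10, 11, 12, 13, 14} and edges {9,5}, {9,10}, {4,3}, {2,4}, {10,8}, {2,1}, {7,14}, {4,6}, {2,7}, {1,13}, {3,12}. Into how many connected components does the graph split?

3

11 is isolated — a component by itself.
Starting from 5 we can reach 5, 8, 9, 10. That is one component of size 4.
Starting from 1 we can reach 1, 2, 3, 4, 6, 7, 12, 13, 14. That is one component of size 9.
Total: 3 components.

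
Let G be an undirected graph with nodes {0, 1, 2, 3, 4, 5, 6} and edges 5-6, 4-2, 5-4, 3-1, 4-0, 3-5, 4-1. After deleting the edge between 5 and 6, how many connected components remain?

Before removal there is 1 component.
5-6 is a bridge — removing it separates 5's side from 6's side.
After removal: 2 components.

2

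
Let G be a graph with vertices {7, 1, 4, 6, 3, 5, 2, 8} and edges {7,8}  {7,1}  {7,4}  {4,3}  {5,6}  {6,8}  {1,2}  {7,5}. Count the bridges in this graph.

4

The edges on the cycle 7-5-6-8-7 are not bridges since each lies on that cycle.
But removing 4–7 disconnects 4 from 7; removing 2–1 disconnects 2 from 1; removing 3–4 disconnects 3 from 4; removing 1–7 disconnects 1 from 7 — these are bridges.
That makes 4 bridges.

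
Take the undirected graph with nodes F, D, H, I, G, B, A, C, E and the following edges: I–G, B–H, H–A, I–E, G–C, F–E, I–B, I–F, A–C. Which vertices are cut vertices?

Removing I increases the component count from 2 to 3, so I is a cut vertex.
By contrast removing F leaves 2 components; it is not a cut vertex. No other vertex is a cut vertex either.

I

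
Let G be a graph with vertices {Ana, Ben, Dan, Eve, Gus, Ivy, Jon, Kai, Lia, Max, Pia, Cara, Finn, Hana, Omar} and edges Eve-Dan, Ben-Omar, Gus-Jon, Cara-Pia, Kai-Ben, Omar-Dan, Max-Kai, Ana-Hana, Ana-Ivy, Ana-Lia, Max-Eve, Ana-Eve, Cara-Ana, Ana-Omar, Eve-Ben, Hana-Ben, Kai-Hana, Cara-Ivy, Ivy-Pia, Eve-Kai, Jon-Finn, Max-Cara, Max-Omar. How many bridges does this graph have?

The edges on the cycle Max-Cara-Ana-Eve-Ben-Kai-Max are not bridges since each lies on that cycle.
But removing Ana-Lia disconnects Ana from Lia; removing Gus-Jon disconnects Gus from Jon; removing Jon-Finn disconnects Jon from Finn — these are bridges.
That makes 3 bridges.

3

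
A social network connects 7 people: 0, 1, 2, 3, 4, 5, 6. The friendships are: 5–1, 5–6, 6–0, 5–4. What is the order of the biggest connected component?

3 is isolated — a component by itself.
2 is isolated — a component by itself.
Starting from 0 we can reach 0, 1, 4, 5, 6. That is one component of size 5.
The largest has 5 vertices.

5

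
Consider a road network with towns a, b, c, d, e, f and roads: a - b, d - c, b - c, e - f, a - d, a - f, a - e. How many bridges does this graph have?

0

The edges on the cycle a-e-f-a are not bridges since each lies on that cycle.
Every edge lies on some cycle, so there are no bridges.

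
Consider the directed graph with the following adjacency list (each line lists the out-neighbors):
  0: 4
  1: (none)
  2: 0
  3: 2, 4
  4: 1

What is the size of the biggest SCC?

1

{4} is an SCC by itself.
{2} is an SCC by itself.
{1} is an SCC by itself.
{3} is an SCC by itself.
{0} is an SCC by itself.
The largest has 1 vertex.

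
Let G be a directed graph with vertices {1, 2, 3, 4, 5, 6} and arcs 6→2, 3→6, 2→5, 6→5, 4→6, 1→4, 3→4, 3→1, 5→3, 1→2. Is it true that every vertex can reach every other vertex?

From 5 we can reach every vertex (1, 2, 3, 4, 5, 6), and every vertex can reach 5 (1, 2, 3, 4, 5, 6). So the whole graph is one strongly connected component.

Yes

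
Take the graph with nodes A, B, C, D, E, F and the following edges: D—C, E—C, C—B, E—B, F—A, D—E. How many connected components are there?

2

Starting from A we can reach A, F. That is one component of size 2.
Starting from B we can reach B, C, D, E. That is one component of size 4.
Total: 2 components.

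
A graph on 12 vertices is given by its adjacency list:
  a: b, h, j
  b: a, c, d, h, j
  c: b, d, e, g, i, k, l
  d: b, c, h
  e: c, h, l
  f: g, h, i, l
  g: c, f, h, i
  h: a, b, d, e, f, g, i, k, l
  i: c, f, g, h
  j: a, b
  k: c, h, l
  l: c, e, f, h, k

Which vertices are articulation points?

none

Removing k, for instance, still leaves 1 component. No single vertex removal increases the component count — the graph has no articulation points.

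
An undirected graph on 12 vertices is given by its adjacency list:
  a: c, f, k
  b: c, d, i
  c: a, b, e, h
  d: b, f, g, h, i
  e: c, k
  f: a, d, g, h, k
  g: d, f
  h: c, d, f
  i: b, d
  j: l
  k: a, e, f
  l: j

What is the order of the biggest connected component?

10

Starting from j we can reach j, l. That is one component of size 2.
Starting from a we can reach a, b, c, d, e, f, g, h, i, k. That is one component of size 10.
The largest has 10 vertices.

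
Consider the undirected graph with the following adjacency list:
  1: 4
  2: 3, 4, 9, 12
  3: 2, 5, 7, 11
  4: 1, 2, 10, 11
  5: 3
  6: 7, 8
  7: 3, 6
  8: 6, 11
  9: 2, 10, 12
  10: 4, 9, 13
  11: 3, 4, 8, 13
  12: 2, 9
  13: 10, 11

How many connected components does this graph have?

1

Starting from 1 we can reach 1, 2, 3, 4, 5, 6, 7, 8, 9, 10, 11, 12, 13. That is one component of size 13.
Total: 1 component.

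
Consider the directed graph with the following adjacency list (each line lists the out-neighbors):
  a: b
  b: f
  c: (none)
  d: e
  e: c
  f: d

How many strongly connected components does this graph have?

6

{c} is an SCC by itself.
{a} is an SCC by itself.
{f} is an SCC by itself.
{b} is an SCC by itself.
{e} is an SCC by itself.
(and 1 more singleton SCC)
That gives 6 strongly connected components.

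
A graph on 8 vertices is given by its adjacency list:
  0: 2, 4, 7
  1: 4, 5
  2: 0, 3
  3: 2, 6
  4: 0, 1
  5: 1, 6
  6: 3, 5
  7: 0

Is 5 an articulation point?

Deleting 5 leaves 1 component (was 1) (its neighbors 1, 6 remain connected to each other), so 5 is not a cut vertex.

No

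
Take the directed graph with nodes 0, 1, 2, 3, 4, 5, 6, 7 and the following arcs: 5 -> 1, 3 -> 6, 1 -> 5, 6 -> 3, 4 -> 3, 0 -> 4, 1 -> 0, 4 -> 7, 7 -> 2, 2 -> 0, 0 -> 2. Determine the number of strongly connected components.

{0, 2, 4, 7} are all mutually reachable — one SCC of size 4.
{3, 6} are all mutually reachable — one SCC of size 2.
{1, 5} are all mutually reachable — one SCC of size 2.
That gives 3 strongly connected components.

3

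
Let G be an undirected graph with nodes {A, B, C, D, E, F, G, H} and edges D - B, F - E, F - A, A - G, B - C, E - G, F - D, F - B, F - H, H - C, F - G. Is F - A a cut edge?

No

After removing F - A, the path F-G-A still connects them, so the edge is not a bridge.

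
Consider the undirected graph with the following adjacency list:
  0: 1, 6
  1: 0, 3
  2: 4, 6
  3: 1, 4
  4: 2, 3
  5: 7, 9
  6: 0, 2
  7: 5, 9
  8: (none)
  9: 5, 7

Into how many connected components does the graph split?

8 is isolated — a component by itself.
Starting from 5 we can reach 5, 7, 9. That is one component of size 3.
Starting from 0 we can reach 0, 1, 2, 3, 4, 6. That is one component of size 6.
Total: 3 components.

3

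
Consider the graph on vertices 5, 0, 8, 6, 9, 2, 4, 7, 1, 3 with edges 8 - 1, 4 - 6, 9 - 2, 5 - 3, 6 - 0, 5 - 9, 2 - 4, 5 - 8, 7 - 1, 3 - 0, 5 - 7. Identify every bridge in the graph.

none

The edges on the cycle 5-9-2-4-6-0-3-5 are not bridges since each lies on that cycle.
Every edge lies on some cycle, so there are no bridges.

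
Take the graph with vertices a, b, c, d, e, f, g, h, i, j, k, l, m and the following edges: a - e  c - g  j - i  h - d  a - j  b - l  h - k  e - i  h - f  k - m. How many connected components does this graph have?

4

Starting from c we can reach c, g. That is one component of size 2.
Starting from b we can reach b, l. That is one component of size 2.
Starting from a we can reach a, e, i, j. That is one component of size 4.
Starting from d we can reach d, f, h, k, m. That is one component of size 5.
Total: 4 components.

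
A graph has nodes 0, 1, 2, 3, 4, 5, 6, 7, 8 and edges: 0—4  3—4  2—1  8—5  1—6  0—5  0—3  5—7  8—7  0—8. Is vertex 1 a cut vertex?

Yes

Deleting 1 raises the number of components from 2 to 3, so 1 is a cut vertex.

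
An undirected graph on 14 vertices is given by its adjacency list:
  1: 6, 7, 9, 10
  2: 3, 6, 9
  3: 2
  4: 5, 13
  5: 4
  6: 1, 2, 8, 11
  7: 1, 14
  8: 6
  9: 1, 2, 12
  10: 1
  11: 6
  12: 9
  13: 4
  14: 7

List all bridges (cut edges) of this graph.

The edges on the cycle 2-9-1-6-2 are not bridges since each lies on that cycle.
But removing 9-12 disconnects 9 from 12; removing 5-4 disconnects 5 from 4; removing 7-14 disconnects 7 from 14; removing 2-3 disconnects 2 from 3 — these are bridges.
In total 9 edges are bridges.

1-10, 1-7, 11-6, 12-9, 13-4, 14-7, 2-3, 4-5, 6-8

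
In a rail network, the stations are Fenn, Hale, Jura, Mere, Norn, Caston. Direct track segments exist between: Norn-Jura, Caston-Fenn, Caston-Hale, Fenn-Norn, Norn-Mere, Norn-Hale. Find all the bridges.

The edges on the cycle Caston-Fenn-Norn-Hale-Caston are not bridges since each lies on that cycle.
But removing Norn-Jura disconnects Norn from Jura; removing Norn-Mere disconnects Norn from Mere — these are bridges.

Jura-Norn, Mere-Norn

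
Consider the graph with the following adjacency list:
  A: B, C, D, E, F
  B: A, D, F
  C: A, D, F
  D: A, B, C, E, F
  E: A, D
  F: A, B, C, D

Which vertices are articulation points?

none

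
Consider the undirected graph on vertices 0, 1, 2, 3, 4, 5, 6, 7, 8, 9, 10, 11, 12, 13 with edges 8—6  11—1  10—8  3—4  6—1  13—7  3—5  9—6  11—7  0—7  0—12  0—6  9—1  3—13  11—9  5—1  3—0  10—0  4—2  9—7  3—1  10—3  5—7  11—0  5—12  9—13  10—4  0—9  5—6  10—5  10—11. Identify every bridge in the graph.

The edges on the cycle 10-3-4-10 are not bridges since each lies on that cycle.
But removing 2—4 disconnects 2 from 4 — this is a bridge.

2-4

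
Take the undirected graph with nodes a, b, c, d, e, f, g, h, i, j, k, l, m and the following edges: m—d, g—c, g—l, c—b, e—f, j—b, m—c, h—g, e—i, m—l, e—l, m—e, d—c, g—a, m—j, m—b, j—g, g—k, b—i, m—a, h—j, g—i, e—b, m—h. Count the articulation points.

2

Removing e increases the component count from 1 to 2, so e is a cut vertex.
Removing g increases the component count from 1 to 2, so g is a cut vertex.
By contrast removing j leaves 1 component; it is not a cut vertex. No other vertex is a cut vertex either.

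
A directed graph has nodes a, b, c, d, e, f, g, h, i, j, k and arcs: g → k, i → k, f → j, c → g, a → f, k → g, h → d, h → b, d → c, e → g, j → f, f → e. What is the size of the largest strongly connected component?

2

{g, k} are all mutually reachable — one SCC of size 2.
{f, j} are all mutually reachable — one SCC of size 2.
{c} is an SCC by itself.
{a} is an SCC by itself.
{d} is an SCC by itself.
(and 4 more singleton SCCs)
The largest has 2 vertices.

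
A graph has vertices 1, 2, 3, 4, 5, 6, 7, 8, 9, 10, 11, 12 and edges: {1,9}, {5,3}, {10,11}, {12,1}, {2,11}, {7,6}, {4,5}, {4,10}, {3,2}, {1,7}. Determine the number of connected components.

3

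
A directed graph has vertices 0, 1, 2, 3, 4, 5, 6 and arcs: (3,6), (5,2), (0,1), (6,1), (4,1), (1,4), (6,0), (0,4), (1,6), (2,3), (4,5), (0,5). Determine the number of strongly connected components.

1

{0, 1, 2, 3, 4, 5, 6} are all mutually reachable — one SCC of size 7.
That gives 1 strongly connected component.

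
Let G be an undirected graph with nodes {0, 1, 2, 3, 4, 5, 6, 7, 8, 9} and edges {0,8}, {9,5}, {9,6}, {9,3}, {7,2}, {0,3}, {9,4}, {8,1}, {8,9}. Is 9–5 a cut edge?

Removing 9–5 leaves no path between 9 and 5: the component count goes from 2 to 3. So it is a bridge.

Yes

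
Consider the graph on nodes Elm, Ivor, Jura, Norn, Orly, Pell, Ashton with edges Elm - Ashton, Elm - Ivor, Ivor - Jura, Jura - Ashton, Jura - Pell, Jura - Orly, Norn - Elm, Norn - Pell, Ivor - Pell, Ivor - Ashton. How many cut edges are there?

The edges on the cycle Ivor-Jura-Pell-Ivor are not bridges since each lies on that cycle.
But removing Jura - Orly disconnects Jura from Orly — this is a bridge.

1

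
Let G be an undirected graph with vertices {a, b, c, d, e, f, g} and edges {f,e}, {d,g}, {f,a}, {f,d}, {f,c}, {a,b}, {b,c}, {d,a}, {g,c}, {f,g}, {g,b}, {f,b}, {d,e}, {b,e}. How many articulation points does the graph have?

0

Removing d, for instance, still leaves 1 component. No single vertex removal increases the component count — the graph has no articulation points.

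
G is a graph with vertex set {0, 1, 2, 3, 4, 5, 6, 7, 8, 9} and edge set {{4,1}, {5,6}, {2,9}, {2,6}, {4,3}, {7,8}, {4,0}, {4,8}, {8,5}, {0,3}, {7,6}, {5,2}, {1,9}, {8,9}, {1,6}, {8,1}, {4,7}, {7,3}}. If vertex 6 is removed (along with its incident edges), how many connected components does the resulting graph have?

With 6 gone, the remaining components are: {0, 1, 2, 3, 4, 5, 7, 8, 9}.
That is 1 component.

1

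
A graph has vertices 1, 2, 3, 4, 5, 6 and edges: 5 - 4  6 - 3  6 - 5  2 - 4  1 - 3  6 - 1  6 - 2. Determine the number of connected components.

Starting from 1 we can reach 1, 2, 3, 4, 5, 6. That is one component of size 6.
Total: 1 component.

1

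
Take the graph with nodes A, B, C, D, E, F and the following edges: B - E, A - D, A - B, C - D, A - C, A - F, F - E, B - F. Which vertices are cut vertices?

Removing A increases the component count from 1 to 2, so A is a cut vertex.
By contrast removing D leaves 1 component; it is not a cut vertex. No other vertex is a cut vertex either.

A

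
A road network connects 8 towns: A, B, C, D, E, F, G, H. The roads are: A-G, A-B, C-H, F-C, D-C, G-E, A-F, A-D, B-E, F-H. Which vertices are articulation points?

A

Removing A increases the component count from 1 to 2, so A is a cut vertex.
By contrast removing B leaves 1 component; it is not a cut vertex. No other vertex is a cut vertex either.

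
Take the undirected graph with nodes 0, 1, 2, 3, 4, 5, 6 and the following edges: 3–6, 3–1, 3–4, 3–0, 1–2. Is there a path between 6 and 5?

No

The component containing 6 is {0, 1, 2, 3, 4, 6}, and 5 is not in it.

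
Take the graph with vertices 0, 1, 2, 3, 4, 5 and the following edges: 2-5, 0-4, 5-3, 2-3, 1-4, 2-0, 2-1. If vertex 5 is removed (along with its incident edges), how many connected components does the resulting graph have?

1

With 5 gone, the remaining components are: {0, 1, 2, 3, 4}.
That is 1 component.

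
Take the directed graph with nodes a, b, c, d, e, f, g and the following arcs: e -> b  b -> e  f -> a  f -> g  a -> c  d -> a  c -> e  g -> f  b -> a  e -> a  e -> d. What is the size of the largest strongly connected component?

{a, b, c, d, e} are all mutually reachable — one SCC of size 5.
{f, g} are all mutually reachable — one SCC of size 2.
The largest has 5 vertices.

5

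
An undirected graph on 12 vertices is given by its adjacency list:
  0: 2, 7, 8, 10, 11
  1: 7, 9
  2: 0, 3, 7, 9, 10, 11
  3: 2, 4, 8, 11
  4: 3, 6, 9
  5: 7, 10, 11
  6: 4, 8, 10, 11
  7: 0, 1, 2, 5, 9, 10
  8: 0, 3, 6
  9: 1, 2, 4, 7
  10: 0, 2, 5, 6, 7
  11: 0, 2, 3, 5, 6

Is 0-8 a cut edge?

After removing 0-8, the path 0-2-3-8 still connects them, so the edge is not a bridge.

No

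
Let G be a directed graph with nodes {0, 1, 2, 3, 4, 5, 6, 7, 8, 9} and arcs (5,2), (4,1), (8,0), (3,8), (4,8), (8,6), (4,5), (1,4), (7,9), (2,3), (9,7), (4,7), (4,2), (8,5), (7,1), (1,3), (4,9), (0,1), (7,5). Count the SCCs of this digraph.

2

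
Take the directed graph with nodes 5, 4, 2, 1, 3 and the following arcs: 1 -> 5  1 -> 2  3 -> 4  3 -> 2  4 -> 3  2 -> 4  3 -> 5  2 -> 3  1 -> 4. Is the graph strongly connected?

There is no directed path from 4 to 1, so the graph is not strongly connected.

No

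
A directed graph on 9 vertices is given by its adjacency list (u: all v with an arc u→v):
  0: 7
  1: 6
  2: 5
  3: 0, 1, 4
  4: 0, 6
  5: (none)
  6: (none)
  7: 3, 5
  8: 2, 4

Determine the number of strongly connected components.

{0, 3, 4, 7} are all mutually reachable — one SCC of size 4.
{5} is an SCC by itself.
{8} is an SCC by itself.
{6} is an SCC by itself.
{1} is an SCC by itself.
(and 1 more singleton SCC)
That gives 6 strongly connected components.

6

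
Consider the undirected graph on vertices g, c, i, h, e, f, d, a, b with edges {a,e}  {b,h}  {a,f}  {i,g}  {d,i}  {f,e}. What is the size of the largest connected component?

3

c is isolated — a component by itself.
Starting from b we can reach b, h. That is one component of size 2.
Starting from a we can reach a, e, f. That is one component of size 3.
Starting from d we can reach d, g, i. That is one component of size 3.
The largest has 3 vertices.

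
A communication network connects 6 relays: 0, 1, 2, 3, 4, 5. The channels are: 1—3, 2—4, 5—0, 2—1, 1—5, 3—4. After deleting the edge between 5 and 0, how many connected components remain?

2

Before removal there is 1 component.
5—0 is a bridge — removing it separates 5's side from 0's side.
After removal: 2 components.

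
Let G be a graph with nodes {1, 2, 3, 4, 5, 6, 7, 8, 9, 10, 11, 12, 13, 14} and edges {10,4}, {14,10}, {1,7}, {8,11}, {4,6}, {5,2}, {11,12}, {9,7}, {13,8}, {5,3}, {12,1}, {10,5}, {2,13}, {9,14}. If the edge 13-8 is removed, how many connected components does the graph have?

1

13 and 8 are still connected via 13-2-5-10-14-9-7-1-12-11-8, so the component count stays at 1.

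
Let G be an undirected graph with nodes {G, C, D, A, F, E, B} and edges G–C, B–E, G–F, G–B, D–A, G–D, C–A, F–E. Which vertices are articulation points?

G

Removing G increases the component count from 1 to 2, so G is a cut vertex.
By contrast removing F leaves 1 component; it is not a cut vertex. No other vertex is a cut vertex either.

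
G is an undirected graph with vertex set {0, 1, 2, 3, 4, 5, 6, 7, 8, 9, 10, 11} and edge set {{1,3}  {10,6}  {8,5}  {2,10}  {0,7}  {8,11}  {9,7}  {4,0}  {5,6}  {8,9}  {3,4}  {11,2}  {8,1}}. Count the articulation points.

Removing 8 increases the component count from 1 to 2, so 8 is a cut vertex.
By contrast removing 1 leaves 1 component; it is not a cut vertex. No other vertex is a cut vertex either.

1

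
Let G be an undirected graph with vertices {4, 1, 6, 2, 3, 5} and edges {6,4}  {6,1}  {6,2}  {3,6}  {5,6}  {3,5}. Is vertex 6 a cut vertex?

Yes

Deleting 6 raises the number of components from 1 to 4, so 6 is a cut vertex.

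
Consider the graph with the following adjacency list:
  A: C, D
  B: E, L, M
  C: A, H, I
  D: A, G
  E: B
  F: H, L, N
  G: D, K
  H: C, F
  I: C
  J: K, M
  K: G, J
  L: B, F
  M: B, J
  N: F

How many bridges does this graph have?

3

The edges on the cycle G-D-A-C-H-F-L-B-M-J-K-G are not bridges since each lies on that cycle.
But removing E-B disconnects E from B; removing N-F disconnects N from F; removing C-I disconnects C from I — these are bridges.
That makes 3 bridges.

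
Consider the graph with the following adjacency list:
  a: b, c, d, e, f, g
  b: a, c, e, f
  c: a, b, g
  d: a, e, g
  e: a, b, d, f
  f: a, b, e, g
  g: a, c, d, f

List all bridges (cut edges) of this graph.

The edges on the cycle a-b-e-d-g-a are not bridges since each lies on that cycle.
Every edge lies on some cycle, so there are no bridges.

none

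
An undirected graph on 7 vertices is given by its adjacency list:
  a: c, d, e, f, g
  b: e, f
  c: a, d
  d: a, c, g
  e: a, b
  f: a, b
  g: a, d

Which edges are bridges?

none

The edges on the cycle a-g-d-a are not bridges since each lies on that cycle.
Every edge lies on some cycle, so there are no bridges.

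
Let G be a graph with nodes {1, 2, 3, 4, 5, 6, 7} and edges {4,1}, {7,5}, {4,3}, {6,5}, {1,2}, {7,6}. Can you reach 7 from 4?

The component containing 4 is {1, 2, 3, 4}, and 7 is not in it.

No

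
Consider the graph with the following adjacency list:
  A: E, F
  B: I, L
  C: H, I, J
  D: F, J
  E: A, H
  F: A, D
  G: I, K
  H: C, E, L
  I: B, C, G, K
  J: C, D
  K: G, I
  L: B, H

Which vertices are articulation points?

Removing I increases the component count from 1 to 2, so I is a cut vertex.
By contrast removing G leaves 1 component; it is not a cut vertex. No other vertex is a cut vertex either.

I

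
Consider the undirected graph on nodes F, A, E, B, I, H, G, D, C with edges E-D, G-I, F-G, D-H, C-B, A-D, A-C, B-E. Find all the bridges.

D-H, F-G, G-I

The edges on the cycle A-C-B-E-D-A are not bridges since each lies on that cycle.
But removing D-H disconnects D from H; removing F-G disconnects F from G; removing I-G disconnects I from G — these are bridges.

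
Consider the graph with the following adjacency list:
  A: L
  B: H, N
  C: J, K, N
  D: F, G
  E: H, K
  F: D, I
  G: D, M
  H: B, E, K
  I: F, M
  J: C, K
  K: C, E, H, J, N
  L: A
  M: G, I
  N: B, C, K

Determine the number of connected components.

3

Starting from A we can reach A, L. That is one component of size 2.
Starting from D we can reach D, F, G, I, M. That is one component of size 5.
Starting from B we can reach B, C, E, H, J, K, N. That is one component of size 7.
Total: 3 components.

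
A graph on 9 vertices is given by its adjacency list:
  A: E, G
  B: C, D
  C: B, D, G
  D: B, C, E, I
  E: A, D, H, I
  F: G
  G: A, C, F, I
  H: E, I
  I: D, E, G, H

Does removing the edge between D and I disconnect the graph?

No

After removing D-I, the path D-E-I still connects them, so the edge is not a bridge.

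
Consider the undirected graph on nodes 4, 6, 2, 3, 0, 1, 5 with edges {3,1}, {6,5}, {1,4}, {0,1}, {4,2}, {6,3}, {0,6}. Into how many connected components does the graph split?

Starting from 0 we can reach 0, 1, 2, 3, 4, 5, 6. That is one component of size 7.
Total: 1 component.

1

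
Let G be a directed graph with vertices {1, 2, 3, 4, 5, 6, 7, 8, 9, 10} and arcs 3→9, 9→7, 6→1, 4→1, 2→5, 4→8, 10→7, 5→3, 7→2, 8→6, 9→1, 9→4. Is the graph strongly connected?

No

There is no directed path from 5 to 10, so the graph is not strongly connected.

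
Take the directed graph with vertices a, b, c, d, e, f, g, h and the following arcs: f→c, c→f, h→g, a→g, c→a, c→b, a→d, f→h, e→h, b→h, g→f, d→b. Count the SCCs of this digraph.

{a, b, c, d, f, g, h} are all mutually reachable — one SCC of size 7.
{e} is an SCC by itself.
That gives 2 strongly connected components.

2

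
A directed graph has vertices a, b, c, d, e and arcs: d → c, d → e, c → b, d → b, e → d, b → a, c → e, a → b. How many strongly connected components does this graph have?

2

{c, d, e} are all mutually reachable — one SCC of size 3.
{a, b} are all mutually reachable — one SCC of size 2.
That gives 2 strongly connected components.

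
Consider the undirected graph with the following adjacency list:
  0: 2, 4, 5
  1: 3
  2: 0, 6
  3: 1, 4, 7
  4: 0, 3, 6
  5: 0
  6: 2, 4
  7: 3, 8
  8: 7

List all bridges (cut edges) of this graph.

The edges on the cycle 6-4-0-2-6 are not bridges since each lies on that cycle.
But removing 3-4 disconnects 3 from 4; removing 3-1 disconnects 3 from 1; removing 5-0 disconnects 5 from 0; removing 3-7 disconnects 3 from 7 — these are bridges.
In total 5 edges are bridges.

0-5, 1-3, 3-4, 3-7, 7-8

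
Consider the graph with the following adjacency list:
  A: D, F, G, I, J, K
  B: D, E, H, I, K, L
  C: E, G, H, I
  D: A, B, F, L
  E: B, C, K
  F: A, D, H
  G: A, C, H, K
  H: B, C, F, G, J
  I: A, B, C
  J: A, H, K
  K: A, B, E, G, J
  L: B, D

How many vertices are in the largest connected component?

12

Starting from A we can reach A, B, C, D, E, F, G, H, I, J, K, L. That is one component of size 12.
The largest has 12 vertices.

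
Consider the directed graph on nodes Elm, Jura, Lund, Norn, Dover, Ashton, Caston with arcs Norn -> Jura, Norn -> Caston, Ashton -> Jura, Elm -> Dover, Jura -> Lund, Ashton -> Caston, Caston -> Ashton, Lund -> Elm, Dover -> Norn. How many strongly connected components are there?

1

{Elm, Jura, Lund, Norn, Dover, Ashton, Caston} are all mutually reachable — one SCC of size 7.
That gives 1 strongly connected component.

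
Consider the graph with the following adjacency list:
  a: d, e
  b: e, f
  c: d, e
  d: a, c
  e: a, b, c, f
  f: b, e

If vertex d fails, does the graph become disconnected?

Deleting d leaves 1 component (was 1) (its neighbors a, c remain connected to each other), so d is not a cut vertex.

No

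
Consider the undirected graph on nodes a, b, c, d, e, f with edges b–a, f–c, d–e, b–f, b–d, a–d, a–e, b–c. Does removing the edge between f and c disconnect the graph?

After removing f–c, the path f-b-c still connects them, so the edge is not a bridge.

No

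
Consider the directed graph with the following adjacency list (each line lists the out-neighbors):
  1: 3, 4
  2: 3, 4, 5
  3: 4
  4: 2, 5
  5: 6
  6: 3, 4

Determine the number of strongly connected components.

2

{2, 3, 4, 5, 6} are all mutually reachable — one SCC of size 5.
{1} is an SCC by itself.
That gives 2 strongly connected components.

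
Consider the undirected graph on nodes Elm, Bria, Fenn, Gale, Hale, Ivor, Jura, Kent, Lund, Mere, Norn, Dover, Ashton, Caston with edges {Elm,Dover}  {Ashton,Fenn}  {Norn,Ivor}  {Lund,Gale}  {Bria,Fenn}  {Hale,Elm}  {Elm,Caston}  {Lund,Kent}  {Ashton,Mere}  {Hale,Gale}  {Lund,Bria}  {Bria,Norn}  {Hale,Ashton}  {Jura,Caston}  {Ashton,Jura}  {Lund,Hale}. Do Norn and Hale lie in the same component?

From Norn we can reach Elm, Bria, Fenn, Gale, Hale, Ivor, Jura, Kent, Lund, Mere, Norn, Dover, Ashton, Caston, which includes Hale.

Yes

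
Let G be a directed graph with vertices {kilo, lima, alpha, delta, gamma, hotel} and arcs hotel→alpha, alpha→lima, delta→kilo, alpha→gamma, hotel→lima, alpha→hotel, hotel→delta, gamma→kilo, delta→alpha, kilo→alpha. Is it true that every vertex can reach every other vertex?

There is no directed path from lima to delta, so the graph is not strongly connected.

No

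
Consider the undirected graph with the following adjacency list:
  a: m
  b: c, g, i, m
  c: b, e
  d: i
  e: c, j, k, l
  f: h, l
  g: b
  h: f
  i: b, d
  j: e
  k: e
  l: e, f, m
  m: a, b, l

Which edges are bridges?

The edges on the cycle l-m-b-c-e-l are not bridges since each lies on that cycle.
But removing g-b disconnects g from b; removing m-a disconnects m from a; removing l-f disconnects l from f; removing d-i disconnects d from i — these are bridges.
In total 8 edges are bridges.

a-m, b-g, b-i, d-i, e-j, e-k, f-h, f-l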